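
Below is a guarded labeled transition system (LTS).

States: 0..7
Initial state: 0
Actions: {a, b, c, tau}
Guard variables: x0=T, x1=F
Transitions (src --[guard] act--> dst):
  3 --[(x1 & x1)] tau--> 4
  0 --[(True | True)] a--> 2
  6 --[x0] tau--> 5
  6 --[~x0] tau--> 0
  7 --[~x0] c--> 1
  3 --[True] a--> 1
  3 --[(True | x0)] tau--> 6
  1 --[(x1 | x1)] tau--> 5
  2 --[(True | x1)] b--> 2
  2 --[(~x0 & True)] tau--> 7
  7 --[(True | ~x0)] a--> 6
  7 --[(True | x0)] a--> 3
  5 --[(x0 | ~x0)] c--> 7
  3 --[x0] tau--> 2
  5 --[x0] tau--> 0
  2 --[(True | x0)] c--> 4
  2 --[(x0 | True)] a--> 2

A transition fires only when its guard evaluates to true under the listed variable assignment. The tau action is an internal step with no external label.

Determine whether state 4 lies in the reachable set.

12 transition(s) survive guard evaluation.
Layer 0: {0}
Layer 1: {2}  now seen {0,2}
Layer 2: {4}  now seen {0,2,4}
Reach set: {0,2,4}
witness 4: a·c

Answer: REACHABLE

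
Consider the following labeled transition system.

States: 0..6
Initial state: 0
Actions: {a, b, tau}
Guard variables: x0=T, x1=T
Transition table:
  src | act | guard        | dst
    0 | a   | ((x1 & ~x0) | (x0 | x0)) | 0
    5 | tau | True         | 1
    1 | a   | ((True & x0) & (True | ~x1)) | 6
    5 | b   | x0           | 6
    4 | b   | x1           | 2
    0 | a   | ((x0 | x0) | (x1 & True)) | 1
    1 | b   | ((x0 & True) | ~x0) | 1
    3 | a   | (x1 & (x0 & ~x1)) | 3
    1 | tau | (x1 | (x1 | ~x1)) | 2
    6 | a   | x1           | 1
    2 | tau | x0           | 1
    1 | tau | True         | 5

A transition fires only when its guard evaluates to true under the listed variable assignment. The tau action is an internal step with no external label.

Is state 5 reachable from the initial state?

Guard filter leaves 11 enabled edge(s).
depth 0: {0}
depth 1: {1}  now seen {0,1}
depth 2: {2,5,6}  now seen {0,1,2,5,6}
Reach set: {0,1,2,5,6}
Path to 5: a·tau

Answer: REACHABLE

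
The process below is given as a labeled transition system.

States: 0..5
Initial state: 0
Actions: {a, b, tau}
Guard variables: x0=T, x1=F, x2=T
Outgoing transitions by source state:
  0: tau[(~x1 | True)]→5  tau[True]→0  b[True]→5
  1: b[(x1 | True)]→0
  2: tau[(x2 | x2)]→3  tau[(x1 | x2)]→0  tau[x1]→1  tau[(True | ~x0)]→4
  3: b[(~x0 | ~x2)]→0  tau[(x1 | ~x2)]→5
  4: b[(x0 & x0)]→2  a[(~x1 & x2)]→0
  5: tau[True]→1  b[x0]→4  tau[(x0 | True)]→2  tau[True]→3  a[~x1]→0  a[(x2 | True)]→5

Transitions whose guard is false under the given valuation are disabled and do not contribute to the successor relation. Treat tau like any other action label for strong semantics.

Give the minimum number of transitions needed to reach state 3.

Answer: 2

Analysis:
BFS to 3:
  L0 = {0}
  L1 = {5}
  L2 = {1,2,3,4}
3 enters at depth 2; path b·tau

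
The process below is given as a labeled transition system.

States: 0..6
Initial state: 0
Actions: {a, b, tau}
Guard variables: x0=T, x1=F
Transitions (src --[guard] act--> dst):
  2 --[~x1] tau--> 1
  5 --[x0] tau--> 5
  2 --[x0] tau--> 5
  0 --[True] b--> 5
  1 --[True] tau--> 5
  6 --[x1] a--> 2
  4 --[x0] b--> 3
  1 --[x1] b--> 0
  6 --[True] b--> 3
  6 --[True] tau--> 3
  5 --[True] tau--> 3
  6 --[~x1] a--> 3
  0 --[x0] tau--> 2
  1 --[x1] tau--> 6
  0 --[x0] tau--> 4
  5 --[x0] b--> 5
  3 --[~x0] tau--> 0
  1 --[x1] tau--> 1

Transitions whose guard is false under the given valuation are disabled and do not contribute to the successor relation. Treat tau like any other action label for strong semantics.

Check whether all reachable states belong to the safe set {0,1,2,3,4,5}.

Allowed set {0,1,2,3,4,5}
Reachable = {0,1,2,3,4,5}
  0: ok
  1: ok
  2: ok
  3: ok
  4: ok
  5: ok

Answer: INVARIANT HOLDS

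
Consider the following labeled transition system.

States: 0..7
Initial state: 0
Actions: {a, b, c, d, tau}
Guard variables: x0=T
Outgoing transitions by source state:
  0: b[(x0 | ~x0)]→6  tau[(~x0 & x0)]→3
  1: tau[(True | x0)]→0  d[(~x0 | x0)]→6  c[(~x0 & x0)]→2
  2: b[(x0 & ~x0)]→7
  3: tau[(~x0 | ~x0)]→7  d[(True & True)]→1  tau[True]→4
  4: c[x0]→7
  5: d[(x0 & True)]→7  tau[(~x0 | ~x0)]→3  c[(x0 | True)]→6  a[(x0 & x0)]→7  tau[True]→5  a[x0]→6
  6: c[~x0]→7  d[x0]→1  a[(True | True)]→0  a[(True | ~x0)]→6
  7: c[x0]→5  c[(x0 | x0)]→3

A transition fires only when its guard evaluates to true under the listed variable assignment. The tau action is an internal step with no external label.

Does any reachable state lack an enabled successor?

R = {0,1,6}
  0: b→6  [1 out]
  1: d→6  tau→0  [2 out]
  6: a→0  a→6  d→1  [3 out]

Answer: DEADLOCK-FREE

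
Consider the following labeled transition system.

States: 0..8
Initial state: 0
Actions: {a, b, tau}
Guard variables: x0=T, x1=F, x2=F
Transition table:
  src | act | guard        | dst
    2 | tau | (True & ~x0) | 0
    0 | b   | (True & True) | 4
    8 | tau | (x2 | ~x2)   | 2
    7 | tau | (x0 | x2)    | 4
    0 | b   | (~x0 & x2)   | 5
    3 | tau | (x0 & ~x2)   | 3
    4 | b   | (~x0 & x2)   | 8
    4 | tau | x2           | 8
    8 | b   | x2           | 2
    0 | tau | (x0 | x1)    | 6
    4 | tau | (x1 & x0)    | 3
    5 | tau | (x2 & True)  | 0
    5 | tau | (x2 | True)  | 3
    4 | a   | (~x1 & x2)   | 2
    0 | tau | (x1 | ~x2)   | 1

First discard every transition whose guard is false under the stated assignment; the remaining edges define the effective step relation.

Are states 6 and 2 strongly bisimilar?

Compute ~ classes (split until stable):
  P[0] = {{0,1,2,3,4,5,6,7,8}}
  P[1] = {{0},{1,2,4,6},{3,5,7,8}}
  P[2] = {{0},{1,2,4,6},{3,5},{7,8}}
Fixed point at round 3; 4 class(es).
class of 6: {1,2,4,6}; class of 2: {1,2,4,6}

Answer: BISIMILAR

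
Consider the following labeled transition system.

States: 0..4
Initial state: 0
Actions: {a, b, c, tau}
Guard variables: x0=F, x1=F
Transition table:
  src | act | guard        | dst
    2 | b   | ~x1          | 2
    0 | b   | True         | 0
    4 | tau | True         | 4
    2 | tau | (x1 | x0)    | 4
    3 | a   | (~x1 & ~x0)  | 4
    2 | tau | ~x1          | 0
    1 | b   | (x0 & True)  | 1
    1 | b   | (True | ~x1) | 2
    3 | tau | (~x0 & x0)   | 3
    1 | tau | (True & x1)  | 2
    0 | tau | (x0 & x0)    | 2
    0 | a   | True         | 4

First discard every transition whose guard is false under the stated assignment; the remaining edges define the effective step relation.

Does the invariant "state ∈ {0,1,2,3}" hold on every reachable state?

Allowed set {0,1,2,3}
Reachable = {0,4}
  0: ✓
  4: outside
counterexample path to 4: a

Answer: INVARIANT VIOLATED at state 4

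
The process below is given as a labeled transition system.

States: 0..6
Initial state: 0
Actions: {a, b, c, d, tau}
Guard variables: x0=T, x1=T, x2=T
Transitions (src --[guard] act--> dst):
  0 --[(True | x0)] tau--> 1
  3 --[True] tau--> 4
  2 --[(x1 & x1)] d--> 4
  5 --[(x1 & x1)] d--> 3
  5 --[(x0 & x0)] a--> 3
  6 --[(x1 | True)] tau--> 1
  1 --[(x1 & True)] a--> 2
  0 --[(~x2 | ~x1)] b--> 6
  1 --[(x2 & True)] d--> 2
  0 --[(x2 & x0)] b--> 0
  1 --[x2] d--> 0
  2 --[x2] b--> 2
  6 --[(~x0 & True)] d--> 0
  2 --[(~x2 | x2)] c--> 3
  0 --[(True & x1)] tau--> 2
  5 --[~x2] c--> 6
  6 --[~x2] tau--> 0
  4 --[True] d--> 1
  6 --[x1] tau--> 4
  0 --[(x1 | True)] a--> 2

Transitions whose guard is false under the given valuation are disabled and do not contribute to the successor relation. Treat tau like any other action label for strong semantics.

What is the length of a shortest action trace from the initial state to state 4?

BFS to 4:
  Layer 0: {0}
  Layer 1: {1,2}
  Layer 2: {3,4}
first hit 4 at d=2 via a·d

Answer: 2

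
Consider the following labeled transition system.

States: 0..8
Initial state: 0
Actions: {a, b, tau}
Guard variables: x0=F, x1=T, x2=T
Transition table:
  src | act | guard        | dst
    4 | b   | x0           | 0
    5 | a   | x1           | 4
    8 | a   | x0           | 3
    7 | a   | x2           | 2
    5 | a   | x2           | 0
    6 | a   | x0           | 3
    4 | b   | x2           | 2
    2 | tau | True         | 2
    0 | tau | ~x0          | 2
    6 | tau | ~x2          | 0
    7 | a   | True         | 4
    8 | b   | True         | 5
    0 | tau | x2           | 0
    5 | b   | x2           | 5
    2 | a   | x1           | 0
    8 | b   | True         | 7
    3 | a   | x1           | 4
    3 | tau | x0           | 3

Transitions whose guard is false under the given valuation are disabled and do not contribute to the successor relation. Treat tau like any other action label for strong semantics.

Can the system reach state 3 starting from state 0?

Answer: UNREACHABLE

Working:
After dropping false guards: 13 live edges.
L0 = {0}
L1 = {2}  now seen {0,2}
Reach set: {0,2}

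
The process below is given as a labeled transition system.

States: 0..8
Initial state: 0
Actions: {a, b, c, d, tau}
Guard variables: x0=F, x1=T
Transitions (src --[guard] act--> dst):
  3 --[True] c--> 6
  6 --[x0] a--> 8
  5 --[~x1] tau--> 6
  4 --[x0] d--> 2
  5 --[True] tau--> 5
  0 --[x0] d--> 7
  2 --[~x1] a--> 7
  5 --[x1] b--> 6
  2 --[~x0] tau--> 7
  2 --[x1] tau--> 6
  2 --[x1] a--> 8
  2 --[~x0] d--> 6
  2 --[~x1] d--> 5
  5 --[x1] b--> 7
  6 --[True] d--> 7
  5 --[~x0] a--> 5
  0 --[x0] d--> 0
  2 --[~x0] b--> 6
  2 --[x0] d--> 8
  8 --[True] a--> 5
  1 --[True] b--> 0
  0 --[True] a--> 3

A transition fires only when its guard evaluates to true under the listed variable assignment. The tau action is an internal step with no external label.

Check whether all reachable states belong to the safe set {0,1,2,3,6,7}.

Safe = {0,1,2,3,6,7}
R = {0,3,6,7}
  0: safe
  3: safe
  6: safe
  7: safe

Answer: INVARIANT HOLDS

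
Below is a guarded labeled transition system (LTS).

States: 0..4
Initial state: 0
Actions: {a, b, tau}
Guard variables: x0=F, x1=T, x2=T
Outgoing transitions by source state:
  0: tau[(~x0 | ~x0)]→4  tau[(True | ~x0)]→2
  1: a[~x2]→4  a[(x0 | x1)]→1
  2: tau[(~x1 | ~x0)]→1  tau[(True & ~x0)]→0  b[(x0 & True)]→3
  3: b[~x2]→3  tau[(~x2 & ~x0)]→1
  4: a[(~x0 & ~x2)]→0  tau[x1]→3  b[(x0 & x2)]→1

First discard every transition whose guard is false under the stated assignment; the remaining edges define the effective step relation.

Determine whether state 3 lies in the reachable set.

Answer: REACHABLE

Analysis:
6 transition(s) survive guard evaluation.
L0 = {0}
L1 = {2,4}  cumulative {0,2,4}
L2 = {1,3}  cumulative {0,1,2,3,4}
Reach set: {0,1,2,3,4}
trace reaching 3: tau·tau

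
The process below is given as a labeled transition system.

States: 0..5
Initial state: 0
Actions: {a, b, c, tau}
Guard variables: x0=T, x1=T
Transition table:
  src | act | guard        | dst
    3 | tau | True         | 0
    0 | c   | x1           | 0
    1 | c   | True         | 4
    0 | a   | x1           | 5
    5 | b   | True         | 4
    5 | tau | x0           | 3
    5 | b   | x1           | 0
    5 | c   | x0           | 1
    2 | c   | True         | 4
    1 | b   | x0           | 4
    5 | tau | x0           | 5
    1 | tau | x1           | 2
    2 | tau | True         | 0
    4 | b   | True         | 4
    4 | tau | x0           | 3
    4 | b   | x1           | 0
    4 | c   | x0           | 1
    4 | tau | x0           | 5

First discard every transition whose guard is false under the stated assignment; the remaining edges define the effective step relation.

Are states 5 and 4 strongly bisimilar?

Bisimulation quotient by refinement:
  π0 = {{0,1,2,3,4,5}}
  π1 = {{0},{1,4,5},{2},{3}}
  π2 = {{0},{1},{2},{3},{4,5}}
Fixed point at round 3; 5 class(es).
[5]={4,5}  [4]={4,5}

Answer: BISIMILAR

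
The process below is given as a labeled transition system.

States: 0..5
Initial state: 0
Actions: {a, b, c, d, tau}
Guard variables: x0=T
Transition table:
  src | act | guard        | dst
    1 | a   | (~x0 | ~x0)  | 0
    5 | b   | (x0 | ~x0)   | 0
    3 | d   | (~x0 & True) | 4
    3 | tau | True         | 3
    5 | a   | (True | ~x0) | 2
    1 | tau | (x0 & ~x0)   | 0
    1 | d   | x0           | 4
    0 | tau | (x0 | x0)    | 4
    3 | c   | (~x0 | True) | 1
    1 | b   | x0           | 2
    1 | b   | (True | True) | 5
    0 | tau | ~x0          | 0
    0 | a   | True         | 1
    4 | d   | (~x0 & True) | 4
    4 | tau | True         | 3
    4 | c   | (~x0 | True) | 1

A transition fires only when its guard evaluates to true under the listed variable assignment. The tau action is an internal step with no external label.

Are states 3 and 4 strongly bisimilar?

Answer: BISIMILAR

Analysis:
Refine partition for ~:
  round 0: {{0,1,2,3,4,5}}
  round 1: {{0},{1},{2},{3,4},{5}}
Fixed point at round 2; 5 class(es).
[3]={3,4}  [4]={3,4}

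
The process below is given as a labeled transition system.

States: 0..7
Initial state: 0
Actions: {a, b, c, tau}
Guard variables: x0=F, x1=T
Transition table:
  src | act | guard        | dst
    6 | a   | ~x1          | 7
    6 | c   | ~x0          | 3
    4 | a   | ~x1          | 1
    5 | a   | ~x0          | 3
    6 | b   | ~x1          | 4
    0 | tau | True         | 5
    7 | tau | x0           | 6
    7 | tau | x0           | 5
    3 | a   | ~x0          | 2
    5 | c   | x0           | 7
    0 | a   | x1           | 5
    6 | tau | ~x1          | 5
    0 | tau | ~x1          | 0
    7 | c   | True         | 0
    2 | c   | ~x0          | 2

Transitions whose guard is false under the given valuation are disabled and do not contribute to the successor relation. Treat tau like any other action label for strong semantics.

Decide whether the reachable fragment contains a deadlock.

Answer: DEADLOCK-FREE

Analysis:
Reachable = {0,2,3,5}
  0: a→5  tau→5  [deg 2]
  2: c→2  [deg 1]
  3: a→2  [deg 1]
  5: a→3  [deg 1]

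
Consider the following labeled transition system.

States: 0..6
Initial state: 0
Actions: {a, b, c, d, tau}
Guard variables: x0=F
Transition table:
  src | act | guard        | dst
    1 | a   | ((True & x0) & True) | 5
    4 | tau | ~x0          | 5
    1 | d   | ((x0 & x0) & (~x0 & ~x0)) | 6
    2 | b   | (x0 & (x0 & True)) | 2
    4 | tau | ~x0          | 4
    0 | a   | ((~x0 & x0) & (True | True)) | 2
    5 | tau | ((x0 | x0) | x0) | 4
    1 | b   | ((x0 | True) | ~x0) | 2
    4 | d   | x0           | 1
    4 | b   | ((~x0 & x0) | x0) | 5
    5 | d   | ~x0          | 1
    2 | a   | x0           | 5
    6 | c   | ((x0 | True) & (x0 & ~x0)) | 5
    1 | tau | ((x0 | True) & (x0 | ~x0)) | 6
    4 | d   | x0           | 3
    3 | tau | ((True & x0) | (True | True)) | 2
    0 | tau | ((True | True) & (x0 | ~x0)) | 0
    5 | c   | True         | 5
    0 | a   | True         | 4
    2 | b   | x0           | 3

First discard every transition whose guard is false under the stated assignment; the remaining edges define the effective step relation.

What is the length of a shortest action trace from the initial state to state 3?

Answer: UNREACHABLE

Trace:
Layered search for 3:
  depth 0: {0}
  depth 1: {4}
  depth 2: {5}
  depth 3: {1}
  depth 4: {2,6}
3 never appears.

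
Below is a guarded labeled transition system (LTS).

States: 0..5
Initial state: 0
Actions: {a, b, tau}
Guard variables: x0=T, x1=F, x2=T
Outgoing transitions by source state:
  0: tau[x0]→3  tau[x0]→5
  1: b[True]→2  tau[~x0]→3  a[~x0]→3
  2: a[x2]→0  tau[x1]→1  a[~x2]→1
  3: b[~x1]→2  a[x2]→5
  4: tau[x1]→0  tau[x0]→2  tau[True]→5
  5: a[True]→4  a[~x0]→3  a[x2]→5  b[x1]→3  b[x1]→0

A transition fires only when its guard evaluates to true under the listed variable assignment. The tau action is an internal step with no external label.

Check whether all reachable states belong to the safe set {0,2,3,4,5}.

Answer: INVARIANT HOLDS

Trace:
Inv-set: {0,2,3,4,5}
Reach set: {0,2,3,4,5}
  0: ok
  2: ok
  3: ok
  4: ok
  5: ok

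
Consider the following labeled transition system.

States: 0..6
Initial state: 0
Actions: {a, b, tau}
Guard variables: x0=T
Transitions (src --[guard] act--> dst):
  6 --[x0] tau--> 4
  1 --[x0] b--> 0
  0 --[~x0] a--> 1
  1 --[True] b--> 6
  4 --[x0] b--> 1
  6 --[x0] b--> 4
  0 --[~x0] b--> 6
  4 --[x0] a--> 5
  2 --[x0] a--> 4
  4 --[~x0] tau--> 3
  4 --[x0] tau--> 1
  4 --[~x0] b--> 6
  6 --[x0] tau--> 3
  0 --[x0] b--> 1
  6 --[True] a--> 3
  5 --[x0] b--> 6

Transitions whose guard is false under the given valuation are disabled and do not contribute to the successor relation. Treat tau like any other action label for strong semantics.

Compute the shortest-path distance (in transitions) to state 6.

Breadth-first toward 6:
  L0 = {0}
  L1 = {1}
  L2 = {6}
first hit 6 at d=2 via b·b

Answer: 2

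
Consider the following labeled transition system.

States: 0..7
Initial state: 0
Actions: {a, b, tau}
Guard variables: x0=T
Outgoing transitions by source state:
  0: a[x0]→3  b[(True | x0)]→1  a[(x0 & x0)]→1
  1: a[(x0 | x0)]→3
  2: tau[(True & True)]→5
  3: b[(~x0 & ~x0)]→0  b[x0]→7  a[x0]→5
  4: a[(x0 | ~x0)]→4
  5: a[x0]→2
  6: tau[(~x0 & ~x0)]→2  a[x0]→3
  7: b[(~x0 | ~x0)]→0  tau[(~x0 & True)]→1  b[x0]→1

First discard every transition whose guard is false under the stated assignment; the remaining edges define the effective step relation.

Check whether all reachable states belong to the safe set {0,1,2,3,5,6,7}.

Answer: INVARIANT HOLDS

Working:
Safe = {0,1,2,3,5,6,7}
R = {0,1,2,3,5,7}
  0: safe
  1: safe
  2: safe
  3: safe
  5: safe
  7: safe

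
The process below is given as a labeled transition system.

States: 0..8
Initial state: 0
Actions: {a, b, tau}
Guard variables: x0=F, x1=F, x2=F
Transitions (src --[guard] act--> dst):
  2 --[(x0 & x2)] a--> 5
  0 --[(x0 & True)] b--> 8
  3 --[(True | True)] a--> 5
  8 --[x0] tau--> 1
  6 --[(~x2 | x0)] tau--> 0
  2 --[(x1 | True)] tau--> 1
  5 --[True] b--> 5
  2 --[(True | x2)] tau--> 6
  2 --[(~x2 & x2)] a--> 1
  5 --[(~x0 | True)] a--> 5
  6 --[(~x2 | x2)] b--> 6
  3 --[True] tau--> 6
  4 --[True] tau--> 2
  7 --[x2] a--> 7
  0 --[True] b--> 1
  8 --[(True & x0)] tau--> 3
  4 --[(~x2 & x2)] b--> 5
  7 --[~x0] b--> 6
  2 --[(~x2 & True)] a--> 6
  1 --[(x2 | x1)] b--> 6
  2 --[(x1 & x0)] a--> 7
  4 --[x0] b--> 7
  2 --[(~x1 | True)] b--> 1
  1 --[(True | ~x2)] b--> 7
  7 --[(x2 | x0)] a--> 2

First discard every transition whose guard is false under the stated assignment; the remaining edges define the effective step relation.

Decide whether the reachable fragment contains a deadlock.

Answer: DEADLOCK-FREE

Trace:
Reach set: {0,1,6,7}
  0: b→1  [1 exit(s)]
  1: b→7  [1 exit(s)]
  6: b→6  tau→0  [2 exit(s)]
  7: b→6  [1 exit(s)]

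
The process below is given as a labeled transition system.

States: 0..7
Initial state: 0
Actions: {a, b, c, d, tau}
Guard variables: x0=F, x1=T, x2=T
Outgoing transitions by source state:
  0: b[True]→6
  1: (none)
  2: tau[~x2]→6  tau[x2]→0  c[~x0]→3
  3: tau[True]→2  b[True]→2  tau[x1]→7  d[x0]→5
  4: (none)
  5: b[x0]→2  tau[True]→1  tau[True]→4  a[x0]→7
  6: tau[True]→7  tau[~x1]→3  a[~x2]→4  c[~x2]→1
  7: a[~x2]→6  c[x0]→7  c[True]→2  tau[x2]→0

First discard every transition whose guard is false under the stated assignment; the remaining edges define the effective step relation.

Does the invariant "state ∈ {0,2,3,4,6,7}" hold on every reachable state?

Allowed set {0,2,3,4,6,7}
R = {0,2,3,6,7}
  0: safe
  2: safe
  3: safe
  6: safe
  7: safe

Answer: INVARIANT HOLDS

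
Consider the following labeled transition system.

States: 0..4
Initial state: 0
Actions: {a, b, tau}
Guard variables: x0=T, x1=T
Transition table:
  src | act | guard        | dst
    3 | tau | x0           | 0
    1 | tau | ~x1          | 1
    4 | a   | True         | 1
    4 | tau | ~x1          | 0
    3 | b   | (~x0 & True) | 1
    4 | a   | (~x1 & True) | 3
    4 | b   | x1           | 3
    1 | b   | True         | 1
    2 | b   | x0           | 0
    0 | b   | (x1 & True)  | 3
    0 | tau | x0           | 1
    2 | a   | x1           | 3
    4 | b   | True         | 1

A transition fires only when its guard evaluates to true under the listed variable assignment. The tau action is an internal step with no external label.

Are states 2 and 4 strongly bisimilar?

Compute ~ classes (split until stable):
  P[0] = {{0,1,2,3,4}}
  P[1] = {{0},{1},{2,4},{3}}
  P[2] = {{0},{1},{2},{3},{4}}
stable after 3 split(s): 5 block(s)
2∈{2}, 4∈{4}

Answer: NOT BISIMILAR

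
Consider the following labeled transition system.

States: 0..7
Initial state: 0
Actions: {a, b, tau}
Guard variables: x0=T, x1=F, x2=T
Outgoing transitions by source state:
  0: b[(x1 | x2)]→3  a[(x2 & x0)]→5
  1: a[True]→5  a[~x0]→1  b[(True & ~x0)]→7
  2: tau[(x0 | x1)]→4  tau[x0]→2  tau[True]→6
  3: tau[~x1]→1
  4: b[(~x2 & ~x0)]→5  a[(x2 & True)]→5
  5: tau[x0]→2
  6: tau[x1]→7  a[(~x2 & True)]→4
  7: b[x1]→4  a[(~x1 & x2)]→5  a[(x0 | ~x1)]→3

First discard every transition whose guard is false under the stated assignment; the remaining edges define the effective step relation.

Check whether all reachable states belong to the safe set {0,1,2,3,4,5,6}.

Allowed set {0,1,2,3,4,5,6}
R = {0,1,2,3,4,5,6}
  0: safe
  1: safe
  2: safe
  3: safe
  4: safe
  5: safe
  6: safe

Answer: INVARIANT HOLDS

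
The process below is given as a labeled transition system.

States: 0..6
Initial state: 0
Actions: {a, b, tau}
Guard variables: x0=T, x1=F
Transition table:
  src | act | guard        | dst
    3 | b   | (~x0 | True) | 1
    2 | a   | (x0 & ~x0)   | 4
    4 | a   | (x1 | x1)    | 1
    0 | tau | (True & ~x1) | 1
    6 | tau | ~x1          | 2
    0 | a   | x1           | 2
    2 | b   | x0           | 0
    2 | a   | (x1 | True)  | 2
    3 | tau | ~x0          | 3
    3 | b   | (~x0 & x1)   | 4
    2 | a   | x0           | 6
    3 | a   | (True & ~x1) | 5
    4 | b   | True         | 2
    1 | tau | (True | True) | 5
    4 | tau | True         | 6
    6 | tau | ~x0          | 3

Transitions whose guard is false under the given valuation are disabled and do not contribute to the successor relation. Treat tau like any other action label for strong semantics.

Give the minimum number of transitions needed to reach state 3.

Breadth-first toward 3:
  depth 0: {0}
  depth 1: {1}
  depth 2: {5}
3 never appears.

Answer: UNREACHABLE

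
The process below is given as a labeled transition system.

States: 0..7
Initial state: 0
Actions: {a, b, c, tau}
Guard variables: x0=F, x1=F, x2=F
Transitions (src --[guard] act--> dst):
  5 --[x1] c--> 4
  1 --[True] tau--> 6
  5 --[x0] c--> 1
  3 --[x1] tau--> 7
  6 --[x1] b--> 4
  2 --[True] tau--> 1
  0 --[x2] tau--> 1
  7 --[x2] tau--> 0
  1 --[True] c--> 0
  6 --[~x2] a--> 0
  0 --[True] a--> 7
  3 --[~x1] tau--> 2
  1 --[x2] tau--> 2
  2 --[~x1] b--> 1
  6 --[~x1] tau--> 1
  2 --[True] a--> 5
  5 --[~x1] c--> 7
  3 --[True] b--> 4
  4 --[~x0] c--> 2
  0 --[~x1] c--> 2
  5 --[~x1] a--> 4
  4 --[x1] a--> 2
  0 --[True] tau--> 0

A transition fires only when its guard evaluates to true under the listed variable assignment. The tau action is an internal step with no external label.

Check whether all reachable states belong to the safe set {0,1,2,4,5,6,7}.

Allowed set {0,1,2,4,5,6,7}
Reach set: {0,1,2,4,5,6,7}
  0: safe
  1: safe
  2: safe
  4: safe
  5: safe
  6: safe
  7: safe

Answer: INVARIANT HOLDS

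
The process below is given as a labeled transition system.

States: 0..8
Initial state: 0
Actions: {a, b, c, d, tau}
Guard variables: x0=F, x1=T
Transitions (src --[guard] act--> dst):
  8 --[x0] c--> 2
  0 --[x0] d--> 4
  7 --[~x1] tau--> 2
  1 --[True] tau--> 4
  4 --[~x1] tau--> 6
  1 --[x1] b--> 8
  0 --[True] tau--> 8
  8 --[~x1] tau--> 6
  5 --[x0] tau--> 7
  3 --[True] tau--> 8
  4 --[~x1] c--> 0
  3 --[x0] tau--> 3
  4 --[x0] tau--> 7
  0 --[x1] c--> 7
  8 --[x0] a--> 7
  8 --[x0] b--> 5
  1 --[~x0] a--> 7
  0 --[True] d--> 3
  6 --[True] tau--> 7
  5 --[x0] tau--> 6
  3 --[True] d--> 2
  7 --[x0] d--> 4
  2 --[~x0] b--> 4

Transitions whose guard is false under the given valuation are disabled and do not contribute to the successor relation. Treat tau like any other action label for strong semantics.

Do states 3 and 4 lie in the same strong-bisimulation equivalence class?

Answer: NOT BISIMILAR

Trace:
Bisimulation quotient by refinement:
  P[0] = {{0,1,2,3,4,5,6,7,8}}
  P[1] = {{0},{1},{2},{3},{4,5,7,8},{6}}
Fixed point at round 2; 6 class(es).
[3]={3}  [4]={4,5,7,8}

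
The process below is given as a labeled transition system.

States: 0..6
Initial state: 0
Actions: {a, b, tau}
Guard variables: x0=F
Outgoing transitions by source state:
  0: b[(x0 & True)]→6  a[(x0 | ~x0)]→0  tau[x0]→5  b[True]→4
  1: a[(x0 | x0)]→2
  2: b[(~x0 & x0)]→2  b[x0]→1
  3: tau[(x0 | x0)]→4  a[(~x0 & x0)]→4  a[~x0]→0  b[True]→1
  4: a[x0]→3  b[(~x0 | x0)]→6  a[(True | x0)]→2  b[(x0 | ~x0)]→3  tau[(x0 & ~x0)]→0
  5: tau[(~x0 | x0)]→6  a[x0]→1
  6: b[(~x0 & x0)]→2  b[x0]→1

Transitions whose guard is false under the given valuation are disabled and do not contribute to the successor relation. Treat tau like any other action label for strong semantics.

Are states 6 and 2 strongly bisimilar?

Bisimulation quotient by refinement:
  round 0: {{0,1,2,3,4,5,6}}
  round 1: {{0,3,4},{1,2,6},{5}}
  round 2: {{0},{1,2,6},{3},{4},{5}}
Fixed point at round 3; 5 class(es).
[6]={1,2,6}  [2]={1,2,6}

Answer: BISIMILAR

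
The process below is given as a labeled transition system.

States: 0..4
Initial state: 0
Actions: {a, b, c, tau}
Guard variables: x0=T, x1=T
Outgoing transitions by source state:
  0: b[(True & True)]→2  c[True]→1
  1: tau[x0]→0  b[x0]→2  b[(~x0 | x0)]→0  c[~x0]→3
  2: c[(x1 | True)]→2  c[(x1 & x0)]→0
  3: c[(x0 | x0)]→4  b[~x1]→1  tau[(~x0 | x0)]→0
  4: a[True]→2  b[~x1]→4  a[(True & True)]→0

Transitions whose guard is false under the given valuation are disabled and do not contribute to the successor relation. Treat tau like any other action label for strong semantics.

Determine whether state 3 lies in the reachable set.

Guard filter leaves 11 enabled edge(s).
L0 = {0}
L1 = {1,2}  cumulative {0,1,2}
Reachable = {0,1,2}

Answer: UNREACHABLE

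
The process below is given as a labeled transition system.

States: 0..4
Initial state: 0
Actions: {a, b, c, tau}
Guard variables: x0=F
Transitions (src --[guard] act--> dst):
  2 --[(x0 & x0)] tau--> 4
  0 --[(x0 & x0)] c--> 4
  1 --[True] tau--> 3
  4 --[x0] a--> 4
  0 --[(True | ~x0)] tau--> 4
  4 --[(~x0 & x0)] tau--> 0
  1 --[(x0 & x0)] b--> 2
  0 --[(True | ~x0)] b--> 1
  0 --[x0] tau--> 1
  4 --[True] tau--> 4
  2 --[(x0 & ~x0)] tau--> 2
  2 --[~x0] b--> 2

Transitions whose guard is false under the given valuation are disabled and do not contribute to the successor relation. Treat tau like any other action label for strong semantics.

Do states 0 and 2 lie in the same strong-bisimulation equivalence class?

Answer: NOT BISIMILAR

Analysis:
Refine partition for ~:
  P[0] = {{0,1,2,3,4}}
  P[1] = {{0},{1,4},{2},{3}}
  P[2] = {{0},{1},{2},{3},{4}}
Fixed point at round 3; 5 class(es).
[0]={0}  [2]={2}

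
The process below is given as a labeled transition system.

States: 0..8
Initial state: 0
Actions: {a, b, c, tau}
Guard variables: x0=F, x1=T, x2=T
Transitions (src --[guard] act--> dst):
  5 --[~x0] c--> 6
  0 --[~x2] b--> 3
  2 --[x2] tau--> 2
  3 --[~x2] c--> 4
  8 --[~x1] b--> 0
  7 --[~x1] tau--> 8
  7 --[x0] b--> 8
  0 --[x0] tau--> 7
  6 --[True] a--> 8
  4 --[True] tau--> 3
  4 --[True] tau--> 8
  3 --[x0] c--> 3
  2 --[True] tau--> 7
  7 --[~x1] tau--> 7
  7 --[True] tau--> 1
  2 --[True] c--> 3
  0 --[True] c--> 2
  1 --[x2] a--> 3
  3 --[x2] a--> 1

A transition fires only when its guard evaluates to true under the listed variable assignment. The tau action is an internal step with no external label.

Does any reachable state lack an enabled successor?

Reach set: {0,1,2,3,7}
  0: c→2  [1 out]
  1: a→3  [1 out]
  2: c→3  tau→2  tau→7  [3 out]
  3: a→1  [1 out]
  7: tau→1  [1 out]

Answer: DEADLOCK-FREE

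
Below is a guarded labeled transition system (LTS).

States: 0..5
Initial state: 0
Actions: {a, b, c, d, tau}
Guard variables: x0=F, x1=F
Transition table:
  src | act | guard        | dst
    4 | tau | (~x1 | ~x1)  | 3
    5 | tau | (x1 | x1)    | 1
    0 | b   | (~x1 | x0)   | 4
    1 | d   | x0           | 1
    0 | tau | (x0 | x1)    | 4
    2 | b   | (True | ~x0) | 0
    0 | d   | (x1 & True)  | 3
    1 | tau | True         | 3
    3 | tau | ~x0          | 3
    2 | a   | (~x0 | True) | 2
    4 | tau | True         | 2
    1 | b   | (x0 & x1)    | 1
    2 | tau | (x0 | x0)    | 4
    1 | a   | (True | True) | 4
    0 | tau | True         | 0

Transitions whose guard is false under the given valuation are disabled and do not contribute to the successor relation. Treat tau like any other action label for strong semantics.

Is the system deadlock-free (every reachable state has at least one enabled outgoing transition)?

Answer: DEADLOCK-FREE

Trace:
R = {0,2,3,4}
  0: b→4  tau→0  [2 out]
  2: a→2  b→0  [2 out]
  3: tau→3  [1 out]
  4: tau→2  tau→3  [2 out]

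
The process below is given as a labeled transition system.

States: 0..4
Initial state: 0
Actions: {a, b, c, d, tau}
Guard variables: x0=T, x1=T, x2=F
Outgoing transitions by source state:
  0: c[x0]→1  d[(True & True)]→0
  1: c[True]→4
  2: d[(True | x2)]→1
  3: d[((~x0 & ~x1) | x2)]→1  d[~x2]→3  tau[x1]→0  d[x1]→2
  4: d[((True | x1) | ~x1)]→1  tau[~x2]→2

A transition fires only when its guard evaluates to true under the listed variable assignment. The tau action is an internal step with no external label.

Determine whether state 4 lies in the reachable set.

After dropping false guards: 9 live edges.
depth 0: {0}
depth 1: {1}  now seen {0,1}
depth 2: {4}  now seen {0,1,4}
depth 3: {2}  now seen {0,1,2,4}
Reachable = {0,1,2,4}
trace reaching 4: c·c

Answer: REACHABLE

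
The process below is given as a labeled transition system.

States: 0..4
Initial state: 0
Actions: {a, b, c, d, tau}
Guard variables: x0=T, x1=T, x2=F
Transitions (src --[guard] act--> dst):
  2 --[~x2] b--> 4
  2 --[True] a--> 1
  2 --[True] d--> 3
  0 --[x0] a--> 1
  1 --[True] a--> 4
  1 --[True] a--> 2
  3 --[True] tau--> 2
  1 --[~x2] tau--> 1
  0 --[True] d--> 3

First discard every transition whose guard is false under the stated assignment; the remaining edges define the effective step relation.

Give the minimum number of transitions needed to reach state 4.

Layered search for 4:
  depth 0: {0}
  depth 1: {1,3}
  depth 2: {2,4}
first hit 4 at d=2 via a·a

Answer: 2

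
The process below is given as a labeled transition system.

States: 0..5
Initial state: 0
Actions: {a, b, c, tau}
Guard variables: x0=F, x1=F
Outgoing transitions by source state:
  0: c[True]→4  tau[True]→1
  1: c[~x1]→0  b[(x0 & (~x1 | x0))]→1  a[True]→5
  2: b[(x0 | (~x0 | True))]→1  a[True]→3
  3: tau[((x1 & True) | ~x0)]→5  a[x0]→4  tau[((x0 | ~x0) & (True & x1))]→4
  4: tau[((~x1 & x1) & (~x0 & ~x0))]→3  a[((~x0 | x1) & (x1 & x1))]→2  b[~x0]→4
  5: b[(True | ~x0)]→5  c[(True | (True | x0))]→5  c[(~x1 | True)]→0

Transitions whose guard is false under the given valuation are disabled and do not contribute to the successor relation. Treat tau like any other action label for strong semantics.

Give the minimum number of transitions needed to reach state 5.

Answer: 2

Trace:
Layered search for 5:
  depth 0: {0}
  depth 1: {1,4}
  depth 2: {5}
first hit 5 at d=2 via tau·a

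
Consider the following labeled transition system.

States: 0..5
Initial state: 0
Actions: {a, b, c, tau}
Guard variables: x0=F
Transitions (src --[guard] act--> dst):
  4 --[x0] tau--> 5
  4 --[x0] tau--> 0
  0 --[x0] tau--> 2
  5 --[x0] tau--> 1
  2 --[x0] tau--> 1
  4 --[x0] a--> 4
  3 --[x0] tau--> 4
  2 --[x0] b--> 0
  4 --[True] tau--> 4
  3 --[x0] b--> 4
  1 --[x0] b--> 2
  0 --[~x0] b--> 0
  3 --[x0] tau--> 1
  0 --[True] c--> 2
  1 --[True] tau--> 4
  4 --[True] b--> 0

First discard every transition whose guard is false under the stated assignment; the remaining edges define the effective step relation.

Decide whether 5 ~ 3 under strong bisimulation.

Answer: BISIMILAR

Analysis:
Compute ~ classes (split until stable):
  π0 = {{0,1,2,3,4,5}}
  π1 = {{0},{1},{2,3,5},{4}}
Fixed point at round 2; 4 class(es).
5∈{2,3,5}, 3∈{2,3,5}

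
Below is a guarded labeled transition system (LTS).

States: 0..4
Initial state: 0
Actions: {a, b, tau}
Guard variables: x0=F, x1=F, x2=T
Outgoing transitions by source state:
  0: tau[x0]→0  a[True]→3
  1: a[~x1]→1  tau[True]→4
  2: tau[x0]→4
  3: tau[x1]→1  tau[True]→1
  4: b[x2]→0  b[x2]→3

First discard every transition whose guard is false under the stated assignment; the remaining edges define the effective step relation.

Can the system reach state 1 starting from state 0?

After dropping false guards: 6 live edges.
Layer 0: {0}
Layer 1: {3}  cumulative {0,3}
Layer 2: {1}  cumulative {0,1,3}
Layer 3: {4}  cumulative {0,1,3,4}
Reach set: {0,1,3,4}
witness 1: a·tau

Answer: REACHABLE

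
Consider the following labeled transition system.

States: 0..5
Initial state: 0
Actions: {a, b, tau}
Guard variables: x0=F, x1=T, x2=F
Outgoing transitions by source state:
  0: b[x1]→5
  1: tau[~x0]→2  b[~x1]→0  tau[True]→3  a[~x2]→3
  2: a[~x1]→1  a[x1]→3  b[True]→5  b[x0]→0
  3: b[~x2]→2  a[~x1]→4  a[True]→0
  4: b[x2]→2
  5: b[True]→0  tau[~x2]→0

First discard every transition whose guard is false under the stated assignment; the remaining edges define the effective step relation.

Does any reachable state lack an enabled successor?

Answer: DEADLOCK-FREE

Trace:
Reachable = {0,5}
  0: b→5  [1 exit(s)]
  5: b→0  tau→0  [2 exit(s)]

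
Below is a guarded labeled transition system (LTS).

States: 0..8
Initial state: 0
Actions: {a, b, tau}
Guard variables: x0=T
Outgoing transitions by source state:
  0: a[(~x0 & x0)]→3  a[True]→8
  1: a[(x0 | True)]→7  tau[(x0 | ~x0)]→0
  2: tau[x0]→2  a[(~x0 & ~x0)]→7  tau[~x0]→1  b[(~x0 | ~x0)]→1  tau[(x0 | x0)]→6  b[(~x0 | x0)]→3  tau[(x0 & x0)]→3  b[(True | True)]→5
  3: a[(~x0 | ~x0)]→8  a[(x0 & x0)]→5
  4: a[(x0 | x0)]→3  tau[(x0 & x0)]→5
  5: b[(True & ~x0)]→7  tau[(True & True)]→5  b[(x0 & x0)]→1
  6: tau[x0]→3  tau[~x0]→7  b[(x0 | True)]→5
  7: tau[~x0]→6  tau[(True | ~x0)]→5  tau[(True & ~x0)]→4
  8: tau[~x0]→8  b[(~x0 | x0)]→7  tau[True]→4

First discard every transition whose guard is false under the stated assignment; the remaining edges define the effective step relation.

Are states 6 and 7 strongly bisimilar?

Compute ~ classes (split until stable):
  π0 = {{0,1,2,3,4,5,6,7,8}}
  π1 = {{0,3},{1,4},{2,5,6,8},{7}}
  π2 = {{0,3},{1},{2},{4},{5},{6},{7},{8}}
  π3 = {{0},{1},{2},{3},{4},{5},{6},{7},{8}}
9 equivalence class(es) (converged in 4)
6∈{6}, 7∈{7}

Answer: NOT BISIMILAR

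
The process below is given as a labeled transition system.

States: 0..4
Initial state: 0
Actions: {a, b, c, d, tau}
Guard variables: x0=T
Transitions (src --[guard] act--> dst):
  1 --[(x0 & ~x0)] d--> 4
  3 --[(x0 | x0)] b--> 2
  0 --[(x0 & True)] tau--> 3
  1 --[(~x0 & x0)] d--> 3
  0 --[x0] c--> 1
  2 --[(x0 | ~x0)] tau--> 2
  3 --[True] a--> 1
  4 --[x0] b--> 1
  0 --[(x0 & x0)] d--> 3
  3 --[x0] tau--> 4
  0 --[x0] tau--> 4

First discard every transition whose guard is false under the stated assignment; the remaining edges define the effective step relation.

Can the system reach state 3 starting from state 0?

Answer: REACHABLE

Trace:
After dropping false guards: 9 live edges.
depth 0: {0}
depth 1: {1,3,4}  now seen {0,1,3,4}
depth 2: {2}  now seen {0,1,2,3,4}
R = {0,1,2,3,4}
witness 3: tau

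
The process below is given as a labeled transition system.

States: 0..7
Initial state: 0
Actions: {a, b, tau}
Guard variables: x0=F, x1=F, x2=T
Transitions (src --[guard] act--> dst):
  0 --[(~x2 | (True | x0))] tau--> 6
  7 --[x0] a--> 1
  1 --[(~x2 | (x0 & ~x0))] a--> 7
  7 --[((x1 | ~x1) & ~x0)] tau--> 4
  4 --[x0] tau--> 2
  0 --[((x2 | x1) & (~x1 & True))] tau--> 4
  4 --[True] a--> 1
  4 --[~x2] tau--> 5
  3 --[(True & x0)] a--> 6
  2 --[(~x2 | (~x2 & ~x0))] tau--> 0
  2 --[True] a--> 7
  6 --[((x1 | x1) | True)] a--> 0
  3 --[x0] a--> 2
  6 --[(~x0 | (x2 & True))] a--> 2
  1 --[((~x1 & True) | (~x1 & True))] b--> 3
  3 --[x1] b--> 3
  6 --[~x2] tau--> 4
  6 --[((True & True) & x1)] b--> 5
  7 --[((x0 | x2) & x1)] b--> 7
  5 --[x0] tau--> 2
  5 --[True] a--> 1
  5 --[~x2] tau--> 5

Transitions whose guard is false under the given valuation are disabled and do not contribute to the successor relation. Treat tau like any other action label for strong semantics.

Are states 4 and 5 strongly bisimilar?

Answer: BISIMILAR

Analysis:
Compute ~ classes (split until stable):
  P[0] = {{0,1,2,3,4,5,6,7}}
  P[1] = {{0,7},{1},{2,4,5,6},{3}}
  P[2] = {{0,7},{1},{2},{3},{4,5},{6}}
  P[3] = {{0},{1},{2},{3},{4,5},{6},{7}}
stable after 4 split(s): 7 block(s)
4∈{4,5}, 5∈{4,5}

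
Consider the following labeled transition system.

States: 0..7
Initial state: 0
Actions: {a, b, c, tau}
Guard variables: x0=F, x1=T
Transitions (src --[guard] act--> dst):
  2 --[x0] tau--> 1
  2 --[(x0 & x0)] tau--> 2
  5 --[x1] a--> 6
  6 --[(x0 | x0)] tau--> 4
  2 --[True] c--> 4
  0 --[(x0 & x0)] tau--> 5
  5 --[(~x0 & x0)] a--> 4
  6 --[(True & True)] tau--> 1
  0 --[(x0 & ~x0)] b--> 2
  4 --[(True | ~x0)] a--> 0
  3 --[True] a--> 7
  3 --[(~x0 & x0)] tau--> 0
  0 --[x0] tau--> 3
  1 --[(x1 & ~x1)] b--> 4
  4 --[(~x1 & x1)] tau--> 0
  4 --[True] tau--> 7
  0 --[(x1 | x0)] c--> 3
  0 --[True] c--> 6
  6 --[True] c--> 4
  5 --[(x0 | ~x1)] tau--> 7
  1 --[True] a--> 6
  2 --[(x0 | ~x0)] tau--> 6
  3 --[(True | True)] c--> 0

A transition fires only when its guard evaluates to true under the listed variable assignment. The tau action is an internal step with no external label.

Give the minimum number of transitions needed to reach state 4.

BFS to 4:
  depth 0: {0}
  depth 1: {3,6}
  depth 2: {1,4,7}
4 enters at depth 2; path c·c

Answer: 2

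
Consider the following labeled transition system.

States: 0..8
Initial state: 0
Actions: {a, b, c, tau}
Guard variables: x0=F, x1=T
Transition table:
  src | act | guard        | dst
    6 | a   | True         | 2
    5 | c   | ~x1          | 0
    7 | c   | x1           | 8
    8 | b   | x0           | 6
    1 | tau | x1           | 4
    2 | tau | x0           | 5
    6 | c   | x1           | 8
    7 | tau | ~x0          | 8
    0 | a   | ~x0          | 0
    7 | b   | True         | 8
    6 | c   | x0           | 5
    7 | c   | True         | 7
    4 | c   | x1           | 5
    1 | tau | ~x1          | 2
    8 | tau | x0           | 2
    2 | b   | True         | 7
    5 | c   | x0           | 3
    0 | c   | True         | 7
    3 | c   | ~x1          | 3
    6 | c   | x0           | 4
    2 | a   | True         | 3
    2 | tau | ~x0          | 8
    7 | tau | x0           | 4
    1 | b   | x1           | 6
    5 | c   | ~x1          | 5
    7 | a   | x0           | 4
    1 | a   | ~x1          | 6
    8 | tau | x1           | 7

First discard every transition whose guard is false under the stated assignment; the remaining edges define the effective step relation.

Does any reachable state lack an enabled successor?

Reachable = {0,7,8}
  0: a→0  c→7  [2 out]
  7: b→8  c→7  c→8  tau→8  [4 out]
  8: tau→7  [1 out]

Answer: DEADLOCK-FREE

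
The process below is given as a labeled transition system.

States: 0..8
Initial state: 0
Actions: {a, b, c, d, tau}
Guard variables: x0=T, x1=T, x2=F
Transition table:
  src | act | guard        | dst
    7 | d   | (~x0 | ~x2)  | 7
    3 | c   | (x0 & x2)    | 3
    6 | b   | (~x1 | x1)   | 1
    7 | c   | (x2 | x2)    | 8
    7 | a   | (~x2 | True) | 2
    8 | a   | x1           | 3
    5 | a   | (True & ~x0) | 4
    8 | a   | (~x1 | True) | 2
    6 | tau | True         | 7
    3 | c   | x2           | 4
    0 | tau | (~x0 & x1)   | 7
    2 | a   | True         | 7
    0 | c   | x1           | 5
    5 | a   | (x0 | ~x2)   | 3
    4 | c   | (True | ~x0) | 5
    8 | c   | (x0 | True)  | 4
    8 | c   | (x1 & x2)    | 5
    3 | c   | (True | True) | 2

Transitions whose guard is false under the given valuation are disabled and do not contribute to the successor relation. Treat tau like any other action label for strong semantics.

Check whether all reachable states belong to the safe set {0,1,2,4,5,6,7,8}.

Answer: INVARIANT VIOLATED at state 3

Analysis:
Safe = {0,1,2,4,5,6,7,8}
Reach set: {0,2,3,5,7}
  0: ok
  2: ok
  3: VIOLATES
  5: ok
  7: ok
witness against invariant: c·a → 3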